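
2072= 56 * 37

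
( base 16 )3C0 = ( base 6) 4240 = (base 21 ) 23f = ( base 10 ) 960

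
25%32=25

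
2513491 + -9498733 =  - 6985242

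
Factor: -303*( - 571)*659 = 3^1*101^1*571^1*659^1=   114015567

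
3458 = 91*38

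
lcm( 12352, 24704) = 24704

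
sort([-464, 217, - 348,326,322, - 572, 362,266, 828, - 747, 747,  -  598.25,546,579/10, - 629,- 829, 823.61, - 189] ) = [ - 829, -747, - 629,- 598.25,-572,-464, - 348,  -  189, 579/10,217,266, 322, 326, 362,546, 747,823.61  ,  828]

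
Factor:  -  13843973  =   - 11^2 * 13^2*677^1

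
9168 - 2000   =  7168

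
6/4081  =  6/4081 = 0.00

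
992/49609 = 992/49609  =  0.02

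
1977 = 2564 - 587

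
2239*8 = 17912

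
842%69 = 14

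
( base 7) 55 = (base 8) 50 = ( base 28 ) 1C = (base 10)40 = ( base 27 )1D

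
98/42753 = 98/42753 = 0.00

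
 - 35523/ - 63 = 3947/7= 563.86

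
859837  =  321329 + 538508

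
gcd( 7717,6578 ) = 1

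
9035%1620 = 935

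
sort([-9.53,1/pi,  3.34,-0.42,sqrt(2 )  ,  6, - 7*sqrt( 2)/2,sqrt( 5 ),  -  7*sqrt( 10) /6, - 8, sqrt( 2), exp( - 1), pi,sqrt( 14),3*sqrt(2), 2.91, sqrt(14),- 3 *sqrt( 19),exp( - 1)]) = [ - 3 * sqrt (19 ), - 9.53 , - 8,- 7 * sqrt( 2 )/2, - 7 * sqrt(10)/6, - 0.42, 1/pi, exp( - 1) , exp(  -  1), sqrt( 2),sqrt( 2), sqrt( 5), 2.91 , pi,3.34,  sqrt(14 ), sqrt(14), 3*sqrt( 2) , 6]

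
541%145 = 106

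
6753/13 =6753/13 = 519.46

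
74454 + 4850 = 79304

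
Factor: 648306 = 2^1*3^2*36017^1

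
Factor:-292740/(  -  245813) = 2^2*3^1*5^1*7^1*17^1*41^1*401^(-1)*613^( - 1)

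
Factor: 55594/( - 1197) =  - 2^1*3^( - 2)*11^1*19^1 = - 418/9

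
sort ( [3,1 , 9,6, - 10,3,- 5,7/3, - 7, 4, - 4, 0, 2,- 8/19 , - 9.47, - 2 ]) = [- 10, - 9.47, - 7 , - 5, - 4, -2 , - 8/19,0, 1, 2, 7/3 , 3, 3,4, 6,9]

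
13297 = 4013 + 9284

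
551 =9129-8578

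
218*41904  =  9135072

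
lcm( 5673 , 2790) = 170190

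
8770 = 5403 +3367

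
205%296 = 205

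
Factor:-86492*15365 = - 2^2*5^1*7^2*439^1*3089^1 = -1328949580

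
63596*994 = 63214424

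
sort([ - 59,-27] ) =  [ - 59, - 27 ] 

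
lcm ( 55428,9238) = 55428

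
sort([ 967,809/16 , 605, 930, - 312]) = [ - 312,809/16, 605, 930, 967 ] 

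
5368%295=58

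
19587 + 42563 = 62150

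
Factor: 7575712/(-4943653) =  - 2^5*11^(-1 )*13^(- 1)*61^1*181^ (-1 )*191^( - 1 )*3881^1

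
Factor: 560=2^4*5^1*7^1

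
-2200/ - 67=2200/67 = 32.84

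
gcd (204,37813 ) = 1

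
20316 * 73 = 1483068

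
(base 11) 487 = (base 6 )2403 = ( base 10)579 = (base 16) 243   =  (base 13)357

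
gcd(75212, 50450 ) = 2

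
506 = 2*253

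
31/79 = 31/79 = 0.39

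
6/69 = 2/23 = 0.09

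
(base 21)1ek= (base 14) 3BD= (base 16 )2f3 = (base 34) m7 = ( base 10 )755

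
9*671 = 6039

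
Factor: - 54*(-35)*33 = 62370 =2^1*3^4*5^1*7^1*11^1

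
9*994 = 8946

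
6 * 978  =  5868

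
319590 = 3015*106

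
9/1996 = 9/1996  =  0.00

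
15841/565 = 28 + 21/565= 28.04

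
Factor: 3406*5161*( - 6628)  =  -116509409848 = -2^3*13^2*131^1*397^1*1657^1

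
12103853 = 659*18367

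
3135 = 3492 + - 357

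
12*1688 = 20256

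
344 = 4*86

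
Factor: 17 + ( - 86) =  - 3^1*23^1=-69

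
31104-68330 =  - 37226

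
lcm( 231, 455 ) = 15015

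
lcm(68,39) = 2652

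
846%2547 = 846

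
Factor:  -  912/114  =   - 2^3 = -  8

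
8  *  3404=27232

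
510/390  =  1 + 4/13 = 1.31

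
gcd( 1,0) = 1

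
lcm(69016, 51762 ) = 207048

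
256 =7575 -7319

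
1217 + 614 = 1831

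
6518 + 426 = 6944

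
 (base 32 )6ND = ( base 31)75b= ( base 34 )5WP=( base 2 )1101011101101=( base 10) 6893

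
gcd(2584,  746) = 2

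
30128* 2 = 60256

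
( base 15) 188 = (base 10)353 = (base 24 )EH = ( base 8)541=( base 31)BC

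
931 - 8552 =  - 7621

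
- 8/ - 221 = 8/221 =0.04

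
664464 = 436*1524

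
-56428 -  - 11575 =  - 44853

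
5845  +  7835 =13680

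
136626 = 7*19518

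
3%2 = 1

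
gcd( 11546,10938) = 2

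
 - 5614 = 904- 6518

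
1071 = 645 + 426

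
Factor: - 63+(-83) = - 2^1*73^1 = -146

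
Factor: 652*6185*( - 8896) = -2^8*5^1*139^1* 163^1 * 1237^1 = - 35874187520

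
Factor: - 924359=-924359^1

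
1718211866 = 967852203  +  750359663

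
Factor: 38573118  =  2^1*3^3*173^1*4129^1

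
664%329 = 6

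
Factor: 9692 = 2^2 * 2423^1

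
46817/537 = 46817/537 = 87.18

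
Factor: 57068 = 2^2*11^1*1297^1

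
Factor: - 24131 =- 59^1*409^1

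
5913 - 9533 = -3620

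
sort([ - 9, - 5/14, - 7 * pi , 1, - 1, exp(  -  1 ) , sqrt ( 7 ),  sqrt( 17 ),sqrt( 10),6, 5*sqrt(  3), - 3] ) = [  -  7*pi, - 9, - 3,  -  1, - 5/14, exp( - 1), 1, sqrt(7 ),sqrt( 10 ), sqrt( 17), 6, 5*sqrt( 3)]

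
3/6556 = 3/6556 = 0.00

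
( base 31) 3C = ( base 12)89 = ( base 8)151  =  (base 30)3F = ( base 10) 105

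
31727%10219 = 1070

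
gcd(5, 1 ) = 1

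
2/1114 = 1/557=0.00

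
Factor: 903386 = 2^1*11^2*3733^1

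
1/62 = 1/62=0.02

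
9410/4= 4705/2  =  2352.50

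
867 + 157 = 1024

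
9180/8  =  2295/2 = 1147.50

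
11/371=11/371 = 0.03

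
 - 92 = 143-235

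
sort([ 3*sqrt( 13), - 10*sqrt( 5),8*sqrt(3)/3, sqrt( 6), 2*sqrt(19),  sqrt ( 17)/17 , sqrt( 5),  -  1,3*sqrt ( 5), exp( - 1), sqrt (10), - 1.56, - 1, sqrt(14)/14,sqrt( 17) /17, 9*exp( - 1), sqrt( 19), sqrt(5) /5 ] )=[-10*sqrt(5 ), - 1.56, - 1, - 1, sqrt( 17)/17, sqrt ( 17)/17, sqrt( 14) /14,exp(- 1),sqrt(5)/5, sqrt ( 5),sqrt( 6), sqrt( 10), 9*exp(-1 ), sqrt (19 ), 8*sqrt( 3 ) /3, 3 * sqrt (5),2*sqrt( 19), 3*sqrt( 13)] 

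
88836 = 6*14806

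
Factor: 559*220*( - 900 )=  - 2^4*3^2*5^3 *11^1*13^1*43^1= - 110682000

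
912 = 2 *456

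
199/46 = 4+15/46 = 4.33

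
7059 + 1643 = 8702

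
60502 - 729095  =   - 668593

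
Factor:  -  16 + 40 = 2^3 * 3^1 = 24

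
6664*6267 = 41763288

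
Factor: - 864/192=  - 9/2 = -  2^(  -  1)*3^2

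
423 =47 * 9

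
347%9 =5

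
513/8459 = 513/8459= 0.06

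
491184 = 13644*36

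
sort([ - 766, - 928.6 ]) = [ - 928.6, - 766 ]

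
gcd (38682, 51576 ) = 12894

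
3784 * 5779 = 21867736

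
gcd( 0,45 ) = 45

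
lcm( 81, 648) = 648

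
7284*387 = 2818908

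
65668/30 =2188 + 14/15 = 2188.93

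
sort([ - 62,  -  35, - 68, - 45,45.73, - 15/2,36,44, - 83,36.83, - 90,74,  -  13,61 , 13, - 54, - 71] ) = [- 90 , - 83, - 71, - 68 , - 62,-54, - 45, - 35, - 13, - 15/2,13,36,36.83 , 44,45.73,61,74] 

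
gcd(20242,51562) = 58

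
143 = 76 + 67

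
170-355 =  -185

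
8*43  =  344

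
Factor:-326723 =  - 17^1*19219^1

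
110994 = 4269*26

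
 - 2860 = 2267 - 5127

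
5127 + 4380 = 9507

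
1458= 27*54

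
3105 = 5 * 621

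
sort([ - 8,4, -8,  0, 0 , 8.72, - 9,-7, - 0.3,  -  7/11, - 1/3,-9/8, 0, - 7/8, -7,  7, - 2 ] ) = [-9, - 8 , -8, - 7, - 7, -2,-9/8 , -7/8,- 7/11, - 1/3, - 0.3, 0, 0, 0,4, 7, 8.72]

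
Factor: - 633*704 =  - 2^6*3^1*11^1*211^1  =  - 445632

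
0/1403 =0 = 0.00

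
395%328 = 67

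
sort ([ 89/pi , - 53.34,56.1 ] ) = [  -  53.34,89/pi, 56.1 ] 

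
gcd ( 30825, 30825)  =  30825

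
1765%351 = 10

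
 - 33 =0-33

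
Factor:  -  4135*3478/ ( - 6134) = 5^1*37^1*47^1*827^1 * 3067^(-1) = 7190765/3067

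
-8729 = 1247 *(  -  7)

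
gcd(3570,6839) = 7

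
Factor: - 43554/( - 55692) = 2^(-1)*3^ ( - 1)*13^( - 1)*61^1 = 61/78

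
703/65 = 10+53/65 = 10.82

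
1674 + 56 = 1730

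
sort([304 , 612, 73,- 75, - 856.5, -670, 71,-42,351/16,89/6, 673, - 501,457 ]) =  [ - 856.5, - 670, - 501, - 75, - 42,89/6,351/16, 71,73, 304,457,612,673]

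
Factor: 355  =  5^1*71^1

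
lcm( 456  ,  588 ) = 22344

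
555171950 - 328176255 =226995695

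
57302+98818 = 156120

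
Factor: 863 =863^1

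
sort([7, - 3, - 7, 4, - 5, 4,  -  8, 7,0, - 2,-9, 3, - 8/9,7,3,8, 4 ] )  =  [ - 9, - 8, - 7,-5, - 3, - 2, - 8/9,  0, 3,  3,4,4,  4, 7, 7, 7, 8 ]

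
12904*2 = 25808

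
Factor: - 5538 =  - 2^1 *3^1*13^1*71^1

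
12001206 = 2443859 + 9557347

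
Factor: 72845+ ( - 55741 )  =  2^4*1069^1 = 17104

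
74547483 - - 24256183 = 98803666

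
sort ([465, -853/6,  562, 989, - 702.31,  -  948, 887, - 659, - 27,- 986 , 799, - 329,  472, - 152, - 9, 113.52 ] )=[  -  986,-948, - 702.31,- 659, - 329,-152,- 853/6,  -  27 ,- 9,113.52, 465,472, 562,799, 887,989 ]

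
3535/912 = 3535/912 = 3.88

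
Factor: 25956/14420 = 9/5 = 3^2*5^( - 1)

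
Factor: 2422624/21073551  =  2^5 * 3^( - 1)*75707^1 * 7024517^ ( - 1)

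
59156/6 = 9859 + 1/3 =9859.33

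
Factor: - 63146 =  - 2^1*31573^1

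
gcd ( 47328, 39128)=8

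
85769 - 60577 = 25192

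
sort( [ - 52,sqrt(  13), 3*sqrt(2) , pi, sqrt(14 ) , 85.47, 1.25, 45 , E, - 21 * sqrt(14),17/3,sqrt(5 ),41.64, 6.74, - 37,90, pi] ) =[ - 21 * sqrt(14), - 52, - 37, 1.25, sqrt (5),  E, pi, pi, sqrt(13 ),sqrt(  14 ), 3 * sqrt( 2 ), 17/3, 6.74,41.64, 45,85.47, 90]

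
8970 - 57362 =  - 48392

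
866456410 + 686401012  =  1552857422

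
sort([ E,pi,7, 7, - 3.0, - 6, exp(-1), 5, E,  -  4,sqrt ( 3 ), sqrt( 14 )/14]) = [-6, - 4, - 3.0 , sqrt( 14 ) /14, exp(  -  1), sqrt( 3),E , E,pi, 5,7, 7 ]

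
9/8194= 9/8194  =  0.00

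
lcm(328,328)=328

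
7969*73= 581737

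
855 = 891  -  36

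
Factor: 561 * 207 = 3^3*11^1*17^1*23^1= 116127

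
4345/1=4345  =  4345.00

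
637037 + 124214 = 761251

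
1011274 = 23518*43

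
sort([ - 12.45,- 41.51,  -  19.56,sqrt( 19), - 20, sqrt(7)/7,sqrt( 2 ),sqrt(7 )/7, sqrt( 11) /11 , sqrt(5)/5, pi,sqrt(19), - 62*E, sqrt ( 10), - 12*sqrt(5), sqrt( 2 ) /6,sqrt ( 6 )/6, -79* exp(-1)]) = [ - 62*E,-41.51, - 79*exp( - 1 ),-12 *sqrt(5), - 20,  -  19.56, - 12.45,sqrt(2 ) /6,sqrt ( 11 )/11,sqrt( 7) /7, sqrt( 7 )/7, sqrt( 6) /6,sqrt (5)/5,sqrt( 2 ), pi,sqrt ( 10),sqrt (19), sqrt( 19 )]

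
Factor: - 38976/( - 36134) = 96/89 = 2^5 * 3^1*89^( - 1 ) 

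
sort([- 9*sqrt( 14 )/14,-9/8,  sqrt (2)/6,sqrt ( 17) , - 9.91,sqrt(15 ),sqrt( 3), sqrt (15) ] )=[-9.91, - 9*sqrt(14)/14,-9/8,sqrt(2)/6,sqrt(3),sqrt(15), sqrt (15),  sqrt(17)]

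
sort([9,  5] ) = [5,  9]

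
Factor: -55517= - 7^2*11^1  *  103^1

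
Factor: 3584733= 3^1*173^1 * 6907^1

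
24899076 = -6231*( - 3996) 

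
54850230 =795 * 68994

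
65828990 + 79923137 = 145752127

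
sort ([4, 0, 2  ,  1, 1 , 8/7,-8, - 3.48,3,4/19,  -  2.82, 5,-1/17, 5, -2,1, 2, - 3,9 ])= [ - 8,  -  3.48, - 3,- 2.82, - 2, - 1/17,  0,4/19,1, 1, 1,8/7, 2  ,  2, 3, 4,  5,5 , 9]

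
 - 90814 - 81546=-172360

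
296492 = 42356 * 7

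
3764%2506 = 1258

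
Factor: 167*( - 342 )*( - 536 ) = 2^4 * 3^2 * 19^1*67^1* 167^1 = 30613104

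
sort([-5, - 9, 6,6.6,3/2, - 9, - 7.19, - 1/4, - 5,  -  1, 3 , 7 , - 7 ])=[ - 9, - 9, - 7.19, - 7,- 5, - 5,  -  1,- 1/4,3/2, 3,6 , 6.6, 7] 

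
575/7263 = 575/7263 = 0.08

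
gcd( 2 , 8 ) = 2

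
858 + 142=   1000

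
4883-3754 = 1129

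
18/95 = 18/95 = 0.19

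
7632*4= 30528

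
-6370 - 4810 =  - 11180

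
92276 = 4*23069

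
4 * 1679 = 6716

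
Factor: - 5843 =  - 5843^1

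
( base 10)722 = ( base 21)1D8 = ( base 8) 1322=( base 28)pm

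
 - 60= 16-76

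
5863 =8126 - 2263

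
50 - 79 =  - 29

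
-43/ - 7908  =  43/7908 = 0.01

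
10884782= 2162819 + 8721963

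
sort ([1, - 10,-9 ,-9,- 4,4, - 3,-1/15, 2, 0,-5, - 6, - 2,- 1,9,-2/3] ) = [  -  10, - 9,-9 , -6,-5, - 4,  -  3 , - 2,- 1, - 2/3 , - 1/15, 0 , 1,2 , 4,9 ] 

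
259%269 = 259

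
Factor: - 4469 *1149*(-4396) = 2^2*3^1*7^1*41^1 * 109^1*157^1*383^1 = 22572936876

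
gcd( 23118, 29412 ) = 6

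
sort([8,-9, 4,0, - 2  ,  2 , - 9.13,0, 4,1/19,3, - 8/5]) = [ -9.13, - 9, - 2,-8/5,  0,  0,1/19, 2, 3, 4 , 4,8]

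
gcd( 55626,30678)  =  6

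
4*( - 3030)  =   - 12120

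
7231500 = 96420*75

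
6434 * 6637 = 42702458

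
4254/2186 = 2127/1093 = 1.95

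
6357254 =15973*398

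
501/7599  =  167/2533 = 0.07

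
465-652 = -187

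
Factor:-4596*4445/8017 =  - 20429220/8017 =-2^2 * 3^1*5^1*7^1*127^1*383^1*8017^(- 1)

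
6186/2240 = 2 + 853/1120=   2.76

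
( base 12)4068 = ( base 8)15520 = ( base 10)6992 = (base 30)7N2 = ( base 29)893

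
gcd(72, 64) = 8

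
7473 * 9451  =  70627323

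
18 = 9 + 9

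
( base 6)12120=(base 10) 1776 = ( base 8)3360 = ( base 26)2G8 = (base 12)1040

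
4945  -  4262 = 683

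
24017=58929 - 34912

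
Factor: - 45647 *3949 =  - 7^1 *11^1*359^1 * 6521^1 = -180260003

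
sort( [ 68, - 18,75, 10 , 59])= [ - 18, 10, 59, 68,75 ] 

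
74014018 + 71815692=145829710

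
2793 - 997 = 1796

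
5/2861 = 5/2861 = 0.00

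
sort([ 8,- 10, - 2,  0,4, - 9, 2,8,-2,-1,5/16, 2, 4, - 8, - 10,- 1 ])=[-10,-10,- 9, - 8,-2, - 2,-1, - 1,  0,5/16,2,2,4, 4, 8,8]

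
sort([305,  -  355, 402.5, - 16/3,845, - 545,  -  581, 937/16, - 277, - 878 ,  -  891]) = [ - 891 , - 878, - 581,-545, - 355,- 277, - 16/3, 937/16 , 305,402.5,845 ]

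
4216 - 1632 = 2584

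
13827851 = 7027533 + 6800318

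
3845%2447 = 1398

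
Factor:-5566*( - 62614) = 348509524 = 2^2*11^2*23^1*31307^1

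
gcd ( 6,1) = 1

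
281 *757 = 212717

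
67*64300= 4308100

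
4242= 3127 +1115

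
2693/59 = 45 + 38/59=45.64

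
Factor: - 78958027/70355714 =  - 2^( - 1)*11^( - 1 )* 13^( - 2 )*127^( - 1)*149^ ( - 1 )*733^1*107719^1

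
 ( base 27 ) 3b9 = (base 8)4675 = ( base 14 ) ca1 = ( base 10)2493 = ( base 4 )212331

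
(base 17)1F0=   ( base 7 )1405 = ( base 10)544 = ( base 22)12G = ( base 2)1000100000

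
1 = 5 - 4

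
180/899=180/899 =0.20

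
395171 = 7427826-7032655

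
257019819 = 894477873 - 637458054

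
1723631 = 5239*329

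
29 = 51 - 22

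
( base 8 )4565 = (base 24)44L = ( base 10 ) 2421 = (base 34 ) 237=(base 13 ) 1143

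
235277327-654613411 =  - 419336084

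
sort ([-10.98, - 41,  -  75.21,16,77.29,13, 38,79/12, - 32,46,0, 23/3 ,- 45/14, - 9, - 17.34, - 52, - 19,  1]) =[-75.21,- 52, - 41, - 32, - 19,-17.34,-10.98, - 9, - 45/14,0,1,  79/12,23/3,13,16,38, 46, 77.29]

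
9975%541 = 237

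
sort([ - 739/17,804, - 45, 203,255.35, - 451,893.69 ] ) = [- 451 , - 45, - 739/17,203, 255.35,804,893.69 ] 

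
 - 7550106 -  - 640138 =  - 6909968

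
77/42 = 1+ 5/6  =  1.83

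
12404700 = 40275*308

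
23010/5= 4602= 4602.00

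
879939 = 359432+520507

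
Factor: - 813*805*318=-2^1*3^2*5^1*7^1*23^1*53^1*271^1 = - 208119870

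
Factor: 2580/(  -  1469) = -2^2 * 3^1*5^1* 13^ ( - 1)*43^1*113^ ( - 1)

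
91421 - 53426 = 37995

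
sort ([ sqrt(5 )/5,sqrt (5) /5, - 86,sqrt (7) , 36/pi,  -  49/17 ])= [ - 86, - 49/17,sqrt( 5 )/5 , sqrt( 5 )/5, sqrt( 7) , 36/pi ] 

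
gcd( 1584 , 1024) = 16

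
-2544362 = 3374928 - 5919290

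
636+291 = 927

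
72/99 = 8/11 = 0.73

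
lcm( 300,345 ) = 6900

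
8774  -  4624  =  4150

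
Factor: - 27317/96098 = -2^(-1)*59^1*463^1*48049^(- 1) 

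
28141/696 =28141/696 = 40.43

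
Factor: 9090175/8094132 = 2^( - 2 )*3^(-2)*5^2*23^1 * 29^( - 1) * 7753^( - 1)*15809^1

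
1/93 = 1/93  =  0.01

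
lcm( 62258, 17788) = 124516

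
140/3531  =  140/3531 = 0.04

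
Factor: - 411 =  - 3^1*137^1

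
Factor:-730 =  - 2^1 * 5^1*73^1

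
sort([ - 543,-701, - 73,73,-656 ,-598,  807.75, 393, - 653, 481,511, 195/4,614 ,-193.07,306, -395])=[-701, - 656,-653, - 598, - 543 ,-395 ,-193.07,  -  73,195/4, 73,306,  393, 481,  511,614,807.75 ]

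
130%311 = 130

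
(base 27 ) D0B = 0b10010100010000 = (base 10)9488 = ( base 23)HLC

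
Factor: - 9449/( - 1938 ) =2^( - 1 )*3^( - 1 )*11^1 * 17^( - 1)*  19^(  -  1 )*859^1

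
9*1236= 11124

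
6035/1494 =4  +  59/1494=4.04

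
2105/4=526 + 1/4 = 526.25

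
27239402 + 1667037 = 28906439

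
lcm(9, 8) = 72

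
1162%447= 268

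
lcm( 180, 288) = 1440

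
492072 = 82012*6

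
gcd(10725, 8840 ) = 65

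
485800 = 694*700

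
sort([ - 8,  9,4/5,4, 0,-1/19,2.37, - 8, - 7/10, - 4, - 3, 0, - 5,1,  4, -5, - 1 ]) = [ - 8,-8, - 5, - 5, - 4 , - 3, - 1,-7/10, -1/19,0, 0,4/5,1, 2.37, 4,4,  9]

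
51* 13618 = 694518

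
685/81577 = 685/81577= 0.01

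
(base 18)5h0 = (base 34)1MM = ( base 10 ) 1926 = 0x786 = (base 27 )2h9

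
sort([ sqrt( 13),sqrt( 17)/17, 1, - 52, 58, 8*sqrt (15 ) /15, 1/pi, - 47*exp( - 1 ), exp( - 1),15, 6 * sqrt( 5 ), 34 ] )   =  [-52,-47*exp( - 1), sqrt (17)/17,1/pi,exp( - 1 ) , 1,8*sqrt(15)/15,sqrt(13 ), 6*sqrt( 5), 15,34,58] 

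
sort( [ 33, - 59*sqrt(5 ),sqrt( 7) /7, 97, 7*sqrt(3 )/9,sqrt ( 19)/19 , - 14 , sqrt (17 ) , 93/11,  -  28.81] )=[  -  59*sqrt(5 ), - 28.81, - 14,sqrt (19) /19,sqrt(7) /7,7*sqrt(3) /9,sqrt( 17 ), 93/11,33 , 97]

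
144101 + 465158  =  609259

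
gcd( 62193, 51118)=1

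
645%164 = 153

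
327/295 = 327/295 = 1.11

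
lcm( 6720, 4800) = 33600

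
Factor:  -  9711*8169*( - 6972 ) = 2^2*3^4*7^2 *13^1*83^2*389^1 = 553082896548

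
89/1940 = 89/1940=0.05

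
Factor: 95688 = 2^3*3^3*443^1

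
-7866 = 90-7956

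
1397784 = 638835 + 758949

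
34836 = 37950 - 3114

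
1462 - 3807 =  - 2345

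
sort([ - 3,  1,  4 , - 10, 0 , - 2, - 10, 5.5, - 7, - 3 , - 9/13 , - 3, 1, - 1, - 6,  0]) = [-10, - 10 , - 7, - 6, - 3, - 3, - 3,  -  2, - 1,-9/13, 0, 0,1 , 1,4, 5.5]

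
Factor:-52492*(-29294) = 2^3*11^1*97^1*151^1*1193^1 = 1537700648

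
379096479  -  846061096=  - 466964617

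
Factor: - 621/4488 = - 207/1496 = - 2^( - 3 )*3^2*11^( - 1 )*17^( - 1)*23^1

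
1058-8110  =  -7052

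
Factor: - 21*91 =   -  1911  =  - 3^1*7^2* 13^1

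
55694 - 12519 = 43175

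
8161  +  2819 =10980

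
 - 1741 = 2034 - 3775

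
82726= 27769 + 54957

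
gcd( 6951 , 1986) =993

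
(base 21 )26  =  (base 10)48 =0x30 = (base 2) 110000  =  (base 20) 28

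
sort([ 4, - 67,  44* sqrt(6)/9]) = [-67,  4, 44*sqrt( 6)/9]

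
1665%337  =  317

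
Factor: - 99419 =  - 37^1*2687^1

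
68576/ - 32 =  - 2143 + 0/1 = -  2143.00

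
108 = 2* 54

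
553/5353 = 553/5353 = 0.10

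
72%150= 72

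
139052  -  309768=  - 170716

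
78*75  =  5850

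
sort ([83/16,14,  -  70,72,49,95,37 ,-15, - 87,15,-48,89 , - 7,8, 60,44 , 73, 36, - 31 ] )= [- 87, - 70, - 48,  -  31, - 15, - 7,83/16,8, 14,15, 36,37,44,49,60, 72, 73, 89 , 95 ] 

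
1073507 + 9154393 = 10227900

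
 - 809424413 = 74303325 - 883727738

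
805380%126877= 44118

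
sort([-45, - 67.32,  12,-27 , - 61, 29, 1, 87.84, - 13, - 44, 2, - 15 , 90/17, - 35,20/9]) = [ - 67.32, - 61, - 45,  -  44, - 35, - 27,-15,  -  13,1,2, 20/9, 90/17,12, 29, 87.84]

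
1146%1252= 1146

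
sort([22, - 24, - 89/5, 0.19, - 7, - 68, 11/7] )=[ - 68,-24 , - 89/5,-7,0.19,11/7,  22]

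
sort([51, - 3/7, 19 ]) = [-3/7, 19, 51]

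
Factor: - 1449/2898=- 1/2= - 2^( - 1)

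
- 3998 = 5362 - 9360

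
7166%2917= 1332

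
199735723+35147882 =234883605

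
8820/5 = 1764 = 1764.00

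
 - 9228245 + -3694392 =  - 12922637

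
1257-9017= - 7760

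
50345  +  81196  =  131541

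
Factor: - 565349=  - 41^1*13789^1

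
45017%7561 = 7212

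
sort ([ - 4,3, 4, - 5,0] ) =[-5, - 4,  0,3,4 ] 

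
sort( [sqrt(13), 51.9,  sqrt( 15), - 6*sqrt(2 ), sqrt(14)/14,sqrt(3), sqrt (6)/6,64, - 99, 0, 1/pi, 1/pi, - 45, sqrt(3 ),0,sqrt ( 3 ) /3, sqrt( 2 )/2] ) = [ - 99, -45,-6*sqrt(2 ), 0,0, sqrt (14)/14, 1/pi,1/pi,  sqrt ( 6 )/6, sqrt (3)/3,  sqrt(  2)/2, sqrt ( 3), sqrt( 3),sqrt(13), sqrt( 15), 51.9, 64]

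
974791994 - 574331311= 400460683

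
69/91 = 69/91 = 0.76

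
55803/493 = 113 + 94/493 = 113.19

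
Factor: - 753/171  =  -251/57 = - 3^( - 1 )*19^( - 1)*251^1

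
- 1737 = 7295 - 9032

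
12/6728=3/1682 = 0.00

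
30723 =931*33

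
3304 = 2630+674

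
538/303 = 538/303 = 1.78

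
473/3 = 473/3 = 157.67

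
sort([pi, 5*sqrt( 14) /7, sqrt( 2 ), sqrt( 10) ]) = [sqrt( 2),5*sqrt( 14)/7, pi, sqrt( 10)]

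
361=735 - 374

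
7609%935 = 129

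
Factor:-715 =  - 5^1*11^1 * 13^1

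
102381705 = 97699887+4681818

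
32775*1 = 32775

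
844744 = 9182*92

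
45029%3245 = 2844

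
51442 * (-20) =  - 1028840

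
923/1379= 923/1379 = 0.67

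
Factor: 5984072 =2^3*197^1*3797^1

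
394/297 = 394/297 = 1.33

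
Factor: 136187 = 17^1*8011^1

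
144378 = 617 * 234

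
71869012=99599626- 27730614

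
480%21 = 18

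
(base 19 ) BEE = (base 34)3n1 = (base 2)1000010011011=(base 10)4251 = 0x109b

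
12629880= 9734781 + 2895099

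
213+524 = 737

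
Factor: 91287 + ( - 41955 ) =2^2*3^1*4111^1 = 49332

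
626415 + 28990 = 655405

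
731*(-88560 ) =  - 64737360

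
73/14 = 5  +  3/14 = 5.21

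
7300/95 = 76 + 16/19 =76.84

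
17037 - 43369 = -26332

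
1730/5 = 346 = 346.00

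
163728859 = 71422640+92306219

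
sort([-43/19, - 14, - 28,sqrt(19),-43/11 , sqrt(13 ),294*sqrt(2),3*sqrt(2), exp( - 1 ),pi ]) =[-28,-14, - 43/11,-43/19 , exp(-1),pi,sqrt(13), 3*sqrt( 2)  ,  sqrt (19),294*sqrt(2 )]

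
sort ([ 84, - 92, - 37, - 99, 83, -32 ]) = [ - 99,  -  92, -37,-32, 83,  84]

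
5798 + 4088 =9886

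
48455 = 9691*5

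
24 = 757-733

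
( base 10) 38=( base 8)46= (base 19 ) 20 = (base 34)14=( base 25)1D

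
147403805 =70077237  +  77326568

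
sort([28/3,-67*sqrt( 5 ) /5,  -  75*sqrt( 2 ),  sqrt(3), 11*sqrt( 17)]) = [-75*sqrt(2 ), - 67*sqrt( 5 ) /5, sqrt( 3 ),28/3, 11*sqrt(17)]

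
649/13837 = 649/13837 = 0.05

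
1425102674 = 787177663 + 637925011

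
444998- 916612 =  - 471614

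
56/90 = 28/45=0.62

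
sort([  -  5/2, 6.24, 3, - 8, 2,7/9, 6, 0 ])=[ - 8, - 5/2, 0, 7/9, 2,  3,6, 6.24]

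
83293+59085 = 142378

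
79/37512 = 79/37512 = 0.00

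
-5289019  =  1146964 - 6435983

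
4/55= 4/55 = 0.07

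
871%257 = 100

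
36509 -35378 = 1131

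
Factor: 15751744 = 2^6*246121^1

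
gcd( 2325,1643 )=31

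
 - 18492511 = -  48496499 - - 30003988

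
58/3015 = 58/3015 = 0.02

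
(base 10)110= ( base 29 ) 3n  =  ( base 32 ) 3E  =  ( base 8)156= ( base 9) 132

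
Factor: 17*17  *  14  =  2^1*7^1 * 17^2 = 4046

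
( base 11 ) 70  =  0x4d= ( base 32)2D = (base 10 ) 77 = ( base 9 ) 85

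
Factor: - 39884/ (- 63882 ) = 2^1* 3^ (  -  3)*7^ ( - 1)*59^1 = 118/189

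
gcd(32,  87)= 1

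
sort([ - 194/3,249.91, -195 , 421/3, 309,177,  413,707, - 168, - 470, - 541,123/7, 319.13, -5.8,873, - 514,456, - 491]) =[-541, - 514, - 491, - 470, - 195 , - 168, - 194/3,-5.8,123/7, 421/3,177,249.91,309, 319.13, 413,456, 707, 873] 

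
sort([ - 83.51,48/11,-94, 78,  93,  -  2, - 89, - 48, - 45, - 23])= [ - 94, - 89, - 83.51, - 48,-45, - 23, - 2,48/11,78,93 ]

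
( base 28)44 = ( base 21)5b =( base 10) 116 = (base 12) 98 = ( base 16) 74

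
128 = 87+41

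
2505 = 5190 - 2685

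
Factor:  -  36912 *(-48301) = 1782886512 = 2^4*3^1*11^1 *769^1*4391^1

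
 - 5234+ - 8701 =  - 13935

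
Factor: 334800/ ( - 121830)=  - 2^3*3^2*5^1*131^( - 1 ) = - 360/131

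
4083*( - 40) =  - 163320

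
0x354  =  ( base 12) 5B0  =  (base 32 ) QK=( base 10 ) 852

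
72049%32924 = 6201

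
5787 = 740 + 5047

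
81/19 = 81/19 = 4.26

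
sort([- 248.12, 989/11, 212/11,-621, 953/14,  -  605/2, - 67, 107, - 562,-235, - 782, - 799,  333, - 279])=[ - 799, -782, - 621, - 562,-605/2, - 279,  -  248.12, - 235, - 67, 212/11, 953/14, 989/11, 107, 333]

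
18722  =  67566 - 48844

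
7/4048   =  7/4048 = 0.00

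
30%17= 13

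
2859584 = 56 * 51064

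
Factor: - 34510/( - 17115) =2^1 * 3^( - 1 )*17^1*29^1 * 163^( - 1 ) = 986/489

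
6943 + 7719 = 14662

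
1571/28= 56 + 3/28 = 56.11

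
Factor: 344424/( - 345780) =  - 254/255  =  - 2^1*3^( - 1)*5^( - 1 )*17^( - 1)*127^1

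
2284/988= 2 + 77/247=   2.31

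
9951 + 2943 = 12894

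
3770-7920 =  - 4150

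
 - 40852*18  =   - 735336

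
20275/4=5068 + 3/4= 5068.75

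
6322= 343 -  - 5979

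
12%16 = 12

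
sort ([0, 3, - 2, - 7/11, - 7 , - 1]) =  [  -  7, - 2, - 1, - 7/11, 0,3]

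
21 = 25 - 4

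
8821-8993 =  - 172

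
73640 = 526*140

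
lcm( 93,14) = 1302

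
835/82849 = 835/82849 = 0.01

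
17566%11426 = 6140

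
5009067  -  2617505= 2391562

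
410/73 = 5 + 45/73 = 5.62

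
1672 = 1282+390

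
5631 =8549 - 2918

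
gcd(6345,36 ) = 9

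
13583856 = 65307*208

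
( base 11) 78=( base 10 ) 85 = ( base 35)2f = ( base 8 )125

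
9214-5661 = 3553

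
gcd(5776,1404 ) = 4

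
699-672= 27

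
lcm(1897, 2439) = 17073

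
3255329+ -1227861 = 2027468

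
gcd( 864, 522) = 18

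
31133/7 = 4447 + 4/7 = 4447.57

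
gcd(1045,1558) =19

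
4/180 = 1/45 =0.02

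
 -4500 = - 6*750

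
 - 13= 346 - 359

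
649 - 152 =497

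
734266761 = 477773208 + 256493553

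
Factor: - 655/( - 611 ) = 5^1*13^( - 1 )*47^ (-1)*131^1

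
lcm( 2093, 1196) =8372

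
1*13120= 13120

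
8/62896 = 1/7862 =0.00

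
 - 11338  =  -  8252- 3086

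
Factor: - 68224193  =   - 19^1*157^1  *  22871^1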